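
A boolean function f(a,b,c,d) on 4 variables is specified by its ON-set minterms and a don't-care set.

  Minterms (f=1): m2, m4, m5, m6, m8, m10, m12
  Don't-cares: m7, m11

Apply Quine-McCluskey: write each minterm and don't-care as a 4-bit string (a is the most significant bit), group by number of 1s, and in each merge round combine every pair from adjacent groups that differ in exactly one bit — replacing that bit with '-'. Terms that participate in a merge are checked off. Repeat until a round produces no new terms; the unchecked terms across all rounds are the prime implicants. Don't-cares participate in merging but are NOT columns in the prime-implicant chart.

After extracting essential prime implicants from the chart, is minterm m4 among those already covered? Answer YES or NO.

size-2^0 implicants → 0010(✓)  0100(✓)  0101(✓)  0110(✓)  0111(✓)  1000(✓)  1010(✓)  1011(✓)  1100(✓)
size-2^1 implicants → -010  -100  0-10  01-0(✓)  01-1(✓)  010-(✓)  011-(✓)  1-00  10-0  101-
size-2^2 implicants → 01--
Unchecked terms (primes): -010, -100, 0-10, 01--, 1-00, 10-0, 101-
Minterm coverage:
  m2 ⊆ -010,0-10
  m4 ⊆ -100,01--
  m5 ⊆ 01-- [E]
  m6 ⊆ 0-10,01--
  m8 ⊆ 1-00,10-0
  m10 ⊆ -010,10-0,101-
  m12 ⊆ -100,1-00
E = {01--}

YES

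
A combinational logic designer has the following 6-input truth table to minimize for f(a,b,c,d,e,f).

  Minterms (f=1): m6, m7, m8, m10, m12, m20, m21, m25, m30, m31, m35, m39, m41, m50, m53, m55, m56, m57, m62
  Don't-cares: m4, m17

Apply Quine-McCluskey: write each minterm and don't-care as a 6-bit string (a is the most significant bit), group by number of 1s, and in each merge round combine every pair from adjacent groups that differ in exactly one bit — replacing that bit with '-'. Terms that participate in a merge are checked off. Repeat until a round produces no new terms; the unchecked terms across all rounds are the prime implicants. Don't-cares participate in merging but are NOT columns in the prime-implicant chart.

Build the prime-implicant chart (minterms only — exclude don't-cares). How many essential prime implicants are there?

Round 0: 000100✓ 000110✓ 000111✓ 001000✓ 001010✓ 001100✓ 010001✓ 010100✓ 010101✓ 011001✓ 011110✓ 011111✓ 100011✓ 100111✓ 101001✓ 110010 110101✓ 110111✓ 111000✓ 111001✓ 111110✓
Round 1: -00111 -10101 -11001 -11110 0-0100 00-100 0001-0 00011- 001-00 0010-0 01-001 010-01 01010- 01111- 1-0111 1-1001 100-11 1101-1 11100-
PIs = {-00111, -10101, -11001, -11110, 0-0100, 00-100, 0001-0, 00011-, 001-00, 0010-0, 01-001, 010-01, 01010-, 01111-, 1-0111, 1-1001, 100-11, 110010, 1101-1, 11100-}
Coverage chart:
  m6: 0001-0,00011-
  m7: -00111,00011-
  m8: 001-00,0010-0
  m10: 0010-0 ←essential
  m12: 00-100,001-00
  m20: 0-0100,01010-
  m21: -10101,010-01,01010-
  m25: -11001,01-001
  m30: -11110,01111-
  m31: 01111- ←essential
  m35: 100-11 ←essential
  m39: -00111,1-0111,100-11
  m41: 1-1001 ←essential
  m50: 110010 ←essential
  m53: -10101,1101-1
  m55: 1-0111,1101-1
  m56: 11100- ←essential
  m57: -11001,1-1001,11100-
  m62: -11110 ←essential
Essential: -11110, 0010-0, 01111-, 1-1001, 100-11, 110010, 11100-

7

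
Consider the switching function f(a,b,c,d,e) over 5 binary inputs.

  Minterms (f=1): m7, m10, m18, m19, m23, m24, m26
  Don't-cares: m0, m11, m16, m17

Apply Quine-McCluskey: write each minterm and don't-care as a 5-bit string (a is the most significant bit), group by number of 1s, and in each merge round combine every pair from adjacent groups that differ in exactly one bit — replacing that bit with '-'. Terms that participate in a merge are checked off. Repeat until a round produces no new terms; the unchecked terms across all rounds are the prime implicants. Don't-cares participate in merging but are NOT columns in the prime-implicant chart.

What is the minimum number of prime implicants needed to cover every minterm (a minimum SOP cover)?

4

Round 0: 00000✓ 00111✓ 01010✓ 01011✓ 10000✓ 10001✓ 10010✓ 10011✓ 10111✓ 11000✓ 11010✓
Round 1: -0000 -0111 -1010 0101- 1-000✓ 1-010✓ 10-11 100-0✓ 100-1✓ 1000-✓ 1001-✓ 110-0✓
Round 2: 1-0-0 100--
PIs = {-0000, -0111, -1010, 0101-, 1-0-0, 10-11, 100--}
Coverage chart:
  m7: -0111 ←essential
  m10: -1010,0101-
  m18: 1-0-0,100--
  m19: 10-11,100--
  m23: -0111,10-11
  m24: 1-0-0 ←essential
  m26: -1010,1-0-0
Essential: -0111, 1-0-0
Petrick residual → -1010, 10-11
Min cover (4 terms): b'cde + bc'de' + ac'e' + ab'de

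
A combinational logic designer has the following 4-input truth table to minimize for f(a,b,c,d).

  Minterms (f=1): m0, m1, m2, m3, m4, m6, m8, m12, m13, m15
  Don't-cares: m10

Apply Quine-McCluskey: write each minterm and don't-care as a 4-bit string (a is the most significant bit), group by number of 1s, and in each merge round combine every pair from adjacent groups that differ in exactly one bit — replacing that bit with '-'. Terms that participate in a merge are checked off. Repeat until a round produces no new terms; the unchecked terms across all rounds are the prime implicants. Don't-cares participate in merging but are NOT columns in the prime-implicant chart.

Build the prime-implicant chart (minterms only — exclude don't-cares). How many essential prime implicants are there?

[col 0] 0000*, 0001*, 0010*, 0011*, 0100*, 0110*, 1000*, 1010*, 1100*, 1101*, 1111*
[col 1] -000*, -010*, -100*, 0-00*, 0-10*, 00-0*, 00-1*, 000-*, 001-*, 01-0*, 1-00*, 10-0*, 11-1, 110-
[col 2] --00, -0-0, 0--0, 00--
Prime implicants: --00, -0-0, 0--0, 00--, 11-1, 110-
PI chart (minterm → PIs covering it):
  0 | --00,-0-0,0--0,00--
  1 | 00--  (sole → essential)
  2 | -0-0,0--0,00--
  3 | 00--  (sole → essential)
  4 | --00,0--0
  6 | 0--0  (sole → essential)
  8 | --00,-0-0
  12 | --00,110-
  13 | 11-1,110-
  15 | 11-1  (sole → essential)
Essential prime implicants: 0--0, 00--, 11-1

3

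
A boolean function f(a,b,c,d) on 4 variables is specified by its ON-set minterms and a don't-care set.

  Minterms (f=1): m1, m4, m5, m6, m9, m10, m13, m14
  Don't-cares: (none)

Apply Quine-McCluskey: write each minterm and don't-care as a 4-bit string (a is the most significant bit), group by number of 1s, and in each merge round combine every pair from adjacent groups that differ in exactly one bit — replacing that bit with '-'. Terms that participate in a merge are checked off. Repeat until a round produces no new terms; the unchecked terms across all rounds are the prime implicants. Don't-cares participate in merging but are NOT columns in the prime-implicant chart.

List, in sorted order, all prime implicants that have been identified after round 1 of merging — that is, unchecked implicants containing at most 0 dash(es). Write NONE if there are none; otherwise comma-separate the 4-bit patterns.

NONE

[col 0] 0001*, 0100*, 0101*, 0110*, 1001*, 1010*, 1101*, 1110*
[col 1] -001*, -101*, -110, 0-01*, 01-0, 010-, 1-01*, 1-10
[col 2] --01
Prime implicants: --01, -110, 01-0, 010-, 1-10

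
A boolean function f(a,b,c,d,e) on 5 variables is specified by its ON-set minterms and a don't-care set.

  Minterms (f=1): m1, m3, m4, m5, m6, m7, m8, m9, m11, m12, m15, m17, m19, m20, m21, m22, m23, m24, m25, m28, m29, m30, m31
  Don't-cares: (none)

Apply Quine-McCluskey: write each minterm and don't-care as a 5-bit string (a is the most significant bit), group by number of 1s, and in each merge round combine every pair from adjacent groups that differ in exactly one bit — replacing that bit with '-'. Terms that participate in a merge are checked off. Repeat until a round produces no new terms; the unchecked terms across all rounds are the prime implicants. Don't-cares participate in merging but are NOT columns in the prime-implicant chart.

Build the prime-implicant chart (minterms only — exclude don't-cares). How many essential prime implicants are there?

Round 0: 00001✓ 00011✓ 00100✓ 00101✓ 00110✓ 00111✓ 01000✓ 01001✓ 01011✓ 01100✓ 01111✓ 10001✓ 10011✓ 10100✓ 10101✓ 10110✓ 10111✓ 11000✓ 11001✓ 11100✓ 11101✓ 11110✓ 11111✓
Round 1: -0001✓ -0011✓ -0100✓ -0101✓ -0110✓ -0111✓ -1000✓ -1001✓ -1100✓ -1111✓ 0-001✓ 0-011✓ 0-100✓ 0-111✓ 00-01✓ 00-11✓ 000-1✓ 001-0✓ 001-1✓ 0010-✓ 0011-✓ 01-00✓ 01-11✓ 010-1✓ 0100-✓ 1-001✓ 1-100✓ 1-101✓ 1-110✓ 1-111✓ 10-01✓ 10-11✓ 100-1✓ 101-0✓ 101-1✓ 1010-✓ 1011-✓ 11-00✓ 11-01✓ 1100-✓ 111-0✓ 111-1✓ 1110-✓ 1111-✓
Round 2: --001 --100 --111 -0-01✓ -0-11✓ -00-1✓ -01-0✓ -01-1✓ -010-✓ -011-✓ -1-00 -100- 0--11 0-0-1 00--1✓ 001--✓ 1--01 1-1-0✓ 1-1-1✓ 1-10-✓ 1-11-✓ 10--1✓ 101--✓ 11-0- 111--✓
Round 3: -0--1 -01-- 1-1--
PIs = {--001, --100, --111, -0--1, -01--, -1-00, -100-, 0--11, 0-0-1, 1--01, 1-1--, 11-0-}
Coverage chart:
  m1: --001,-0--1,0-0-1
  m3: -0--1,0--11,0-0-1
  m4: --100,-01--
  m5: -0--1,-01--
  m6: -01-- ←essential
  m7: --111,-0--1,-01--,0--11
  m8: -1-00,-100-
  m9: --001,-100-,0-0-1
  m11: 0--11,0-0-1
  m12: --100,-1-00
  m15: --111,0--11
  m17: --001,-0--1,1--01
  m19: -0--1 ←essential
  m20: --100,-01--,1-1--
  m21: -0--1,-01--,1--01,1-1--
  m22: -01--,1-1--
  m23: --111,-0--1,-01--,1-1--
  m24: -1-00,-100-,11-0-
  m25: --001,-100-,1--01,11-0-
  m28: --100,-1-00,1-1--,11-0-
  m29: 1--01,1-1--,11-0-
  m30: 1-1-- ←essential
  m31: --111,1-1--
Essential: -0--1, -01--, 1-1--

3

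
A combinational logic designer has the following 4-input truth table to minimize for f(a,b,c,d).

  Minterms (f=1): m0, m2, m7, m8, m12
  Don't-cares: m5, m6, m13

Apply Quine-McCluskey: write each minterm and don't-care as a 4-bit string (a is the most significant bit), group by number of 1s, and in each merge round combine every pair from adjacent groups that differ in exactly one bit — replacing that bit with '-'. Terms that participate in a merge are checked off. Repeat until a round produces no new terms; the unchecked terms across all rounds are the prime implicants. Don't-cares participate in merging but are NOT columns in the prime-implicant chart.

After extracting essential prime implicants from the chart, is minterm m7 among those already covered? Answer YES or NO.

size-2^0 implicants → 0000(✓)  0010(✓)  0101(✓)  0110(✓)  0111(✓)  1000(✓)  1100(✓)  1101(✓)
size-2^1 implicants → -000  -101  0-10  00-0  01-1  011-  1-00  110-
Unchecked terms (primes): -000, -101, 0-10, 00-0, 01-1, 011-, 1-00, 110-
Minterm coverage:
  m0 ⊆ -000,00-0
  m2 ⊆ 0-10,00-0
  m7 ⊆ 01-1,011-
  m8 ⊆ -000,1-00
  m12 ⊆ 1-00,110-
(no essential prime implicants)

NO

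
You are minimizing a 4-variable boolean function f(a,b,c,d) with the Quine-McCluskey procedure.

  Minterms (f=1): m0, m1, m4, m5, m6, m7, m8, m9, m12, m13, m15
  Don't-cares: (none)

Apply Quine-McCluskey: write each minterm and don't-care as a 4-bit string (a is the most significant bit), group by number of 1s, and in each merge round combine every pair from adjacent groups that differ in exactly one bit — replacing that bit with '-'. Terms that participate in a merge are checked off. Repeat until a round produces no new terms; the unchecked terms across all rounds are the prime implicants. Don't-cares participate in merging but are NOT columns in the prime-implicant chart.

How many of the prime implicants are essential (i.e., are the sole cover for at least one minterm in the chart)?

3

size-2^0 implicants → 0000(✓)  0001(✓)  0100(✓)  0101(✓)  0110(✓)  0111(✓)  1000(✓)  1001(✓)  1100(✓)  1101(✓)  1111(✓)
size-2^1 implicants → -000(✓)  -001(✓)  -100(✓)  -101(✓)  -111(✓)  0-00(✓)  0-01(✓)  000-(✓)  01-0(✓)  01-1(✓)  010-(✓)  011-(✓)  1-00(✓)  1-01(✓)  100-(✓)  11-1(✓)  110-(✓)
size-2^2 implicants → --00(✓)  --01(✓)  -00-(✓)  -1-1  -10-(✓)  0-0-(✓)  01--  1-0-(✓)
size-2^3 implicants → --0-
Unchecked terms (primes): --0-, -1-1, 01--
Minterm coverage:
  m0 ⊆ --0- [E]
  m1 ⊆ --0- [E]
  m4 ⊆ --0-,01--
  m5 ⊆ --0-,-1-1,01--
  m6 ⊆ 01-- [E]
  m7 ⊆ -1-1,01--
  m8 ⊆ --0- [E]
  m9 ⊆ --0- [E]
  m12 ⊆ --0- [E]
  m13 ⊆ --0-,-1-1
  m15 ⊆ -1-1 [E]
E = {--0-, -1-1, 01--}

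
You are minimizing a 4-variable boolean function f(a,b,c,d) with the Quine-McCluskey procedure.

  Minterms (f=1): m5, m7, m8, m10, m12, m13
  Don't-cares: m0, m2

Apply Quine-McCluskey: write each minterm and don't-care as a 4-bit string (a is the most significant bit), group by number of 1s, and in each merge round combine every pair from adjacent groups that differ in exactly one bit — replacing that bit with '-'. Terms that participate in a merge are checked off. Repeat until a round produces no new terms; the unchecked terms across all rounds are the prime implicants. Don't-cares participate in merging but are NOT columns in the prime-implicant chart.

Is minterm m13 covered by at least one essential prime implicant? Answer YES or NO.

NO

[col 0] 0000*, 0010*, 0101*, 0111*, 1000*, 1010*, 1100*, 1101*
[col 1] -000*, -010*, -101, 00-0*, 01-1, 1-00, 10-0*, 110-
[col 2] -0-0
Prime implicants: -0-0, -101, 01-1, 1-00, 110-
PI chart (minterm → PIs covering it):
  5 | -101,01-1
  7 | 01-1  (sole → essential)
  8 | -0-0,1-00
  10 | -0-0  (sole → essential)
  12 | 1-00,110-
  13 | -101,110-
Essential prime implicants: -0-0, 01-1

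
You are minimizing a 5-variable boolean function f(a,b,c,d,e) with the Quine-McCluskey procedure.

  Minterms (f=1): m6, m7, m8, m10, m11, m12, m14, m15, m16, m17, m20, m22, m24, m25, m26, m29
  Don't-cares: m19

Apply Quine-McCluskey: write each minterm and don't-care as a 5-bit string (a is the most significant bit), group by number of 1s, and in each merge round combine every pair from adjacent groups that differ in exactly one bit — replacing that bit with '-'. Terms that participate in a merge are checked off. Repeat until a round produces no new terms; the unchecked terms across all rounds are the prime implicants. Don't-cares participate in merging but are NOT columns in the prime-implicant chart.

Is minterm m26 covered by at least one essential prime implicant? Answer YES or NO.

Round 0: 00110✓ 00111✓ 01000✓ 01010✓ 01011✓ 01100✓ 01110✓ 01111✓ 10000✓ 10001✓ 10011✓ 10100✓ 10110✓ 11000✓ 11001✓ 11010✓ 11101✓
Round 1: -0110 -1000✓ -1010✓ 0-110✓ 0-111✓ 0011-✓ 01-00✓ 01-10✓ 01-11✓ 010-0✓ 0101-✓ 011-0✓ 0111-✓ 1-000✓ 1-001✓ 10-00 100-1 1000-✓ 101-0 11-01 110-0✓ 1100-✓
Round 2: -10-0 0-11- 01--0 01-1- 1-00-
PIs = {-0110, -10-0, 0-11-, 01--0, 01-1-, 1-00-, 10-00, 100-1, 101-0, 11-01}
Coverage chart:
  m6: -0110,0-11-
  m7: 0-11- ←essential
  m8: -10-0,01--0
  m10: -10-0,01--0,01-1-
  m11: 01-1- ←essential
  m12: 01--0 ←essential
  m14: 0-11-,01--0,01-1-
  m15: 0-11-,01-1-
  m16: 1-00-,10-00
  m17: 1-00-,100-1
  m20: 10-00,101-0
  m22: -0110,101-0
  m24: -10-0,1-00-
  m25: 1-00-,11-01
  m26: -10-0 ←essential
  m29: 11-01 ←essential
Essential: -10-0, 0-11-, 01--0, 01-1-, 11-01

YES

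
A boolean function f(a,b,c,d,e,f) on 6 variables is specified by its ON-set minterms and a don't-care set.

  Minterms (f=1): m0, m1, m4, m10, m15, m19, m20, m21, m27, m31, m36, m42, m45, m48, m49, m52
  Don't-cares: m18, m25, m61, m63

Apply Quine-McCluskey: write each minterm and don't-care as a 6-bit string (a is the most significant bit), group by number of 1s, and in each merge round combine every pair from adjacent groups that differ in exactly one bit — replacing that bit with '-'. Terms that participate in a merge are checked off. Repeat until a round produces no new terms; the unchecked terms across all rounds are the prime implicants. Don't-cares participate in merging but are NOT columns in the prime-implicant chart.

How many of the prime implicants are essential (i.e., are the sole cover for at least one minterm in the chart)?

size-2^0 implicants → 000000(✓)  000001(✓)  000100(✓)  001010(✓)  001111(✓)  010010(✓)  010011(✓)  010100(✓)  010101(✓)  011001(✓)  011011(✓)  011111(✓)  100100(✓)  101010(✓)  101101(✓)  110000(✓)  110001(✓)  110100(✓)  111101(✓)  111111(✓)
size-2^1 implicants → -00100(✓)  -01010  -10100(✓)  -11111  0-0100(✓)  0-1111  000-00  00000-  01-011  01001-  01010-  011-11  0110-1  1-0100(✓)  1-1101  110-00  11000-  1111-1
size-2^2 implicants → --0100
Unchecked terms (primes): --0100, -01010, -11111, 0-1111, 000-00, 00000-, 01-011, 01001-, 01010-, 011-11, 0110-1, 1-1101, 110-00, 11000-, 1111-1
Minterm coverage:
  m0 ⊆ 000-00,00000-
  m1 ⊆ 00000- [E]
  m4 ⊆ --0100,000-00
  m10 ⊆ -01010 [E]
  m15 ⊆ 0-1111 [E]
  m19 ⊆ 01-011,01001-
  m20 ⊆ --0100,01010-
  m21 ⊆ 01010- [E]
  m27 ⊆ 01-011,011-11,0110-1
  m31 ⊆ -11111,0-1111,011-11
  m36 ⊆ --0100 [E]
  m42 ⊆ -01010 [E]
  m45 ⊆ 1-1101 [E]
  m48 ⊆ 110-00,11000-
  m49 ⊆ 11000- [E]
  m52 ⊆ --0100,110-00
E = {--0100, -01010, 0-1111, 00000-, 01010-, 1-1101, 11000-}

7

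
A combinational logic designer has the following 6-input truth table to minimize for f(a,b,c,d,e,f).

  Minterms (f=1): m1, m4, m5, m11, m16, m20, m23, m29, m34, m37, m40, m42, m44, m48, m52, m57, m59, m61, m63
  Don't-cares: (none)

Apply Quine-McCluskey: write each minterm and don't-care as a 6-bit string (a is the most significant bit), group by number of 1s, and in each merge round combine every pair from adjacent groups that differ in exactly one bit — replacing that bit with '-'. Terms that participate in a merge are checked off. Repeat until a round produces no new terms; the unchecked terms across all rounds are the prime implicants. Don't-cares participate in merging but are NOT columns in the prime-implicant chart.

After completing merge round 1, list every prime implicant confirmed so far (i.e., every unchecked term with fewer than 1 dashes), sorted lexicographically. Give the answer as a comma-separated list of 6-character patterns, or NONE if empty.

001011, 010111

Round 0: 000001✓ 000100✓ 000101✓ 001011 010000✓ 010100✓ 010111 011101✓ 100010✓ 100101✓ 101000✓ 101010✓ 101100✓ 110000✓ 110100✓ 111001✓ 111011✓ 111101✓ 111111✓
Round 1: -00101 -10000✓ -10100✓ -11101 0-0100 000-01 00010- 010-00✓ 10-010 101-00 1010-0 110-00✓ 111-01✓ 111-11✓ 1110-1✓ 1111-1✓
Round 2: -10-00 111--1
PIs = {-00101, -10-00, -11101, 0-0100, 000-01, 00010-, 001011, 010111, 10-010, 101-00, 1010-0, 111--1}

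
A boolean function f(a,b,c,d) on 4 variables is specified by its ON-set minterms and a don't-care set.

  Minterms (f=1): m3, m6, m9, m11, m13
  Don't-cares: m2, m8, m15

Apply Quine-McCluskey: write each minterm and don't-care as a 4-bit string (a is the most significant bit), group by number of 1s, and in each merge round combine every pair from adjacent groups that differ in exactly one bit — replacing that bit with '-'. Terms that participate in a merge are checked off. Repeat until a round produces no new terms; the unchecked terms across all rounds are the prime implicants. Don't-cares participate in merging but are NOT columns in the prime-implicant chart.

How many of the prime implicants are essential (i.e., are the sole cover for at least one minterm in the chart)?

[col 0] 0010*, 0011*, 0110*, 1000*, 1001*, 1011*, 1101*, 1111*
[col 1] -011, 0-10, 001-, 1-01*, 1-11*, 10-1*, 100-, 11-1*
[col 2] 1--1
Prime implicants: -011, 0-10, 001-, 1--1, 100-
PI chart (minterm → PIs covering it):
  3 | -011,001-
  6 | 0-10  (sole → essential)
  9 | 1--1,100-
  11 | -011,1--1
  13 | 1--1  (sole → essential)
Essential prime implicants: 0-10, 1--1

2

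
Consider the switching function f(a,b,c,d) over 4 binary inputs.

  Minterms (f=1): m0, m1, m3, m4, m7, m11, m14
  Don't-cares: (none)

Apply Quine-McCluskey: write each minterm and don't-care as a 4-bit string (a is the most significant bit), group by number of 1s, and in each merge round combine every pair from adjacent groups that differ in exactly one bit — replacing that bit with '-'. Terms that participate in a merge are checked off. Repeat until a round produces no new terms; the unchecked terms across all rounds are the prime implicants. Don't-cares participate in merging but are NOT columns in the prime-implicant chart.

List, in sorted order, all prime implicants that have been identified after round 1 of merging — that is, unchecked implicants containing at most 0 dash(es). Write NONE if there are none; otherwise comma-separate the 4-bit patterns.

Round 0: 0000✓ 0001✓ 0011✓ 0100✓ 0111✓ 1011✓ 1110
Round 1: -011 0-00 0-11 00-1 000-
PIs = {-011, 0-00, 0-11, 00-1, 000-, 1110}

1110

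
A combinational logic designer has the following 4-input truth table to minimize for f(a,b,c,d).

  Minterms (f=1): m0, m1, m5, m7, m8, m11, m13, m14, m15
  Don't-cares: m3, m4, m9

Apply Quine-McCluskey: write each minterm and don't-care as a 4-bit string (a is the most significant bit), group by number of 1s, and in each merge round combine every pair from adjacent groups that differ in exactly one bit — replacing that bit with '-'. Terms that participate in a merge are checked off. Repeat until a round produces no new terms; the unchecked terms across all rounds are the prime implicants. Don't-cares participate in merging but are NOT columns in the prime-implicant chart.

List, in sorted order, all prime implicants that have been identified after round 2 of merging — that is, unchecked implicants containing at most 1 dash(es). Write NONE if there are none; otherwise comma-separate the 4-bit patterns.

111-

[col 0] 0000*, 0001*, 0011*, 0100*, 0101*, 0111*, 1000*, 1001*, 1011*, 1101*, 1110*, 1111*
[col 1] -000*, -001*, -011*, -101*, -111*, 0-00*, 0-01*, 0-11*, 00-1*, 000-*, 01-1*, 010-*, 1-01*, 1-11*, 10-1*, 100-*, 11-1*, 111-
[col 2] --01*, --11*, -0-1*, -00-, -1-1*, 0--1*, 0-0-, 1--1*
[col 3] ---1
Prime implicants: ---1, -00-, 0-0-, 111-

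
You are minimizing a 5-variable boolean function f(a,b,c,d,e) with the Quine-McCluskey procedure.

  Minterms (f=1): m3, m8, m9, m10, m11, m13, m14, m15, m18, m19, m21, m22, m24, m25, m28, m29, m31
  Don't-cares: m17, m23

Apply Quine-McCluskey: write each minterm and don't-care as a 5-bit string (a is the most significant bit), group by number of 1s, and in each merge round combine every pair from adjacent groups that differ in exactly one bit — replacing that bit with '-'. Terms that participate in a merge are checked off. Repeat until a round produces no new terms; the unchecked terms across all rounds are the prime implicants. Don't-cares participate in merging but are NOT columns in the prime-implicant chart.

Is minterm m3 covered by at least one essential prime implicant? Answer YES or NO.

Round 0: 00011✓ 01000✓ 01001✓ 01010✓ 01011✓ 01101✓ 01110✓ 01111✓ 10001✓ 10010✓ 10011✓ 10101✓ 10110✓ 10111✓ 11000✓ 11001✓ 11100✓ 11101✓ 11111✓
Round 1: -0011 -1000✓ -1001✓ -1101✓ -1111✓ 0-011 01-01✓ 01-10✓ 01-11✓ 010-0✓ 010-1✓ 0100-✓ 0101-✓ 011-1✓ 0111-✓ 1-001✓ 1-101✓ 1-111✓ 10-01✓ 10-10✓ 10-11✓ 100-1✓ 1001-✓ 101-1✓ 1011-✓ 11-00✓ 11-01✓ 1100-✓ 111-1✓ 1110-✓
Round 2: -1-01 -100- -11-1 01--1 01-1- 010-- 1--01 1-1-1 10--1 10-1- 11-0-
PIs = {-0011, -1-01, -100-, -11-1, 0-011, 01--1, 01-1-, 010--, 1--01, 1-1-1, 10--1, 10-1-, 11-0-}
Coverage chart:
  m3: -0011,0-011
  m8: -100-,010--
  m9: -1-01,-100-,01--1,010--
  m10: 01-1-,010--
  m11: 0-011,01--1,01-1-,010--
  m13: -1-01,-11-1,01--1
  m14: 01-1- ←essential
  m15: -11-1,01--1,01-1-
  m18: 10-1- ←essential
  m19: -0011,10--1,10-1-
  m21: 1--01,1-1-1,10--1
  m22: 10-1- ←essential
  m24: -100-,11-0-
  m25: -1-01,-100-,1--01,11-0-
  m28: 11-0- ←essential
  m29: -1-01,-11-1,1--01,1-1-1,11-0-
  m31: -11-1,1-1-1
Essential: 01-1-, 10-1-, 11-0-

NO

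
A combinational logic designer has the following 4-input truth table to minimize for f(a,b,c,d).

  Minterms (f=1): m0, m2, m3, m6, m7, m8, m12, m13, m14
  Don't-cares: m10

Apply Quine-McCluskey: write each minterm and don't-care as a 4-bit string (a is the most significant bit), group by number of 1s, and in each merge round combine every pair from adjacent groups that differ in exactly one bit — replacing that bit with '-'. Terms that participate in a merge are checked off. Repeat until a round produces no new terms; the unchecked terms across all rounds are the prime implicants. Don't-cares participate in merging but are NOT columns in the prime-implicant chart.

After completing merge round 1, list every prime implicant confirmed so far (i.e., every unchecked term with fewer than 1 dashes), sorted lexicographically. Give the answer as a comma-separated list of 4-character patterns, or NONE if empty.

[col 0] 0000*, 0010*, 0011*, 0110*, 0111*, 1000*, 1010*, 1100*, 1101*, 1110*
[col 1] -000*, -010*, -110*, 0-10*, 0-11*, 00-0*, 001-*, 011-*, 1-00*, 1-10*, 10-0*, 11-0*, 110-
[col 2] --10, -0-0, 0-1-, 1--0
Prime implicants: --10, -0-0, 0-1-, 1--0, 110-

NONE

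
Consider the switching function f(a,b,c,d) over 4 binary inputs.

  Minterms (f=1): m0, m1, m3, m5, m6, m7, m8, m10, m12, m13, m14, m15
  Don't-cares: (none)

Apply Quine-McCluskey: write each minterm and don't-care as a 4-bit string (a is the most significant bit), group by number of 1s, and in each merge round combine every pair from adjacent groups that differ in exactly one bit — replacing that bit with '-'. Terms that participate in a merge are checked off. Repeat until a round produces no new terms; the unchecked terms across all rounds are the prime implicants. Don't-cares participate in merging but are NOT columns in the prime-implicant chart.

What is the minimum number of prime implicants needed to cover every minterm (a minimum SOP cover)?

5

Round 0: 0000✓ 0001✓ 0011✓ 0101✓ 0110✓ 0111✓ 1000✓ 1010✓ 1100✓ 1101✓ 1110✓ 1111✓
Round 1: -000 -101✓ -110✓ -111✓ 0-01✓ 0-11✓ 00-1✓ 000- 01-1✓ 011-✓ 1-00✓ 1-10✓ 10-0✓ 11-0✓ 11-1✓ 110-✓ 111-✓
Round 2: -1-1 -11- 0--1 1--0 11--
PIs = {-000, -1-1, -11-, 0--1, 000-, 1--0, 11--}
Coverage chart:
  m0: -000,000-
  m1: 0--1,000-
  m3: 0--1 ←essential
  m5: -1-1,0--1
  m6: -11- ←essential
  m7: -1-1,-11-,0--1
  m8: -000,1--0
  m10: 1--0 ←essential
  m12: 1--0,11--
  m13: -1-1,11--
  m14: -11-,1--0,11--
  m15: -1-1,-11-,11--
Essential: -11-, 0--1, 1--0
Petrick residual → -000, -1-1
Min cover (5 terms): b'c'd' + bd + bc + a'd + ad'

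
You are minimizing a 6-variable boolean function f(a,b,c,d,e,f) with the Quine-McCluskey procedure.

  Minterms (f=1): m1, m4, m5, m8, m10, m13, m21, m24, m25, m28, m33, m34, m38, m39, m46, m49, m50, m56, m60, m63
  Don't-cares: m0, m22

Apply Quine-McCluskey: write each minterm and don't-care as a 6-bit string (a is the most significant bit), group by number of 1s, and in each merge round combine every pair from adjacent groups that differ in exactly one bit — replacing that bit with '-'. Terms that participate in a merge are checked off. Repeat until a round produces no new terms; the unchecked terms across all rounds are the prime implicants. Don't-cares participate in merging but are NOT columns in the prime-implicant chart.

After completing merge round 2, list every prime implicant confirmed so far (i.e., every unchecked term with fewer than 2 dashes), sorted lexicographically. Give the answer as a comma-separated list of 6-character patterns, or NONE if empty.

size-2^0 implicants → 000000(✓)  000001(✓)  000100(✓)  000101(✓)  001000(✓)  001010(✓)  001101(✓)  010101(✓)  010110  011000(✓)  011001(✓)  011100(✓)  100001(✓)  100010(✓)  100110(✓)  100111(✓)  101110(✓)  110001(✓)  110010(✓)  111000(✓)  111100(✓)  111111
size-2^1 implicants → -00001  -11000(✓)  -11100(✓)  0-0101  0-1000  00-000  00-101  000-00(✓)  000-01(✓)  00000-(✓)  00010-(✓)  0010-0  011-00(✓)  01100-  1-0001  1-0010  10-110  100-10  10011-  111-00(✓)
size-2^2 implicants → -11-00  000-0-
Unchecked terms (primes): -00001, -11-00, 0-0101, 0-1000, 00-000, 00-101, 000-0-, 0010-0, 010110, 01100-, 1-0001, 1-0010, 10-110, 100-10, 10011-, 111111

-00001, 0-0101, 0-1000, 00-000, 00-101, 0010-0, 010110, 01100-, 1-0001, 1-0010, 10-110, 100-10, 10011-, 111111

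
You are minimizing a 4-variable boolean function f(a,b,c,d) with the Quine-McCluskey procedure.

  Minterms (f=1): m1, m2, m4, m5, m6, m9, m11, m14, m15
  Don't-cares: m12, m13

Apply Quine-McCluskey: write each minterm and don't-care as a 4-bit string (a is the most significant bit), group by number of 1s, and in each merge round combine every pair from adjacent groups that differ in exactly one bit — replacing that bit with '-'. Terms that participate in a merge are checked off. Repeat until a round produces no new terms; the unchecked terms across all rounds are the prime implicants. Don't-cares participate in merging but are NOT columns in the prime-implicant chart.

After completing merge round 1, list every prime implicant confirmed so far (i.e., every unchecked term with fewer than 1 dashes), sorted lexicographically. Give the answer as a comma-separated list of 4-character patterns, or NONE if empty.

NONE

Round 0: 0001✓ 0010✓ 0100✓ 0101✓ 0110✓ 1001✓ 1011✓ 1100✓ 1101✓ 1110✓ 1111✓
Round 1: -001✓ -100✓ -101✓ -110✓ 0-01✓ 0-10 01-0✓ 010-✓ 1-01✓ 1-11✓ 10-1✓ 11-0✓ 11-1✓ 110-✓ 111-✓
Round 2: --01 -1-0 -10- 1--1 11--
PIs = {--01, -1-0, -10-, 0-10, 1--1, 11--}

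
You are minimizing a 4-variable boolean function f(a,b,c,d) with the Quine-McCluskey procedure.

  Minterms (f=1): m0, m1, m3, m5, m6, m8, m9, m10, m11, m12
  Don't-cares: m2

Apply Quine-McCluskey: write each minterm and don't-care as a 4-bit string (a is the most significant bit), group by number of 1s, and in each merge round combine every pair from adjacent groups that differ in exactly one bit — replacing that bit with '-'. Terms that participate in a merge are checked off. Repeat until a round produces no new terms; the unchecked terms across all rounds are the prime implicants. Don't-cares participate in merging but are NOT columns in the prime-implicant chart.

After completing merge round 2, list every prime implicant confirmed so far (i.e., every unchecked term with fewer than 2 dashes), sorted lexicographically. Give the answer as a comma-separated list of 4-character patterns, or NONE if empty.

Round 0: 0000✓ 0001✓ 0010✓ 0011✓ 0101✓ 0110✓ 1000✓ 1001✓ 1010✓ 1011✓ 1100✓
Round 1: -000✓ -001✓ -010✓ -011✓ 0-01 0-10 00-0✓ 00-1✓ 000-✓ 001-✓ 1-00 10-0✓ 10-1✓ 100-✓ 101-✓
Round 2: -0-0✓ -0-1✓ -00-✓ -01-✓ 00--✓ 10--✓
Round 3: -0--
PIs = {-0--, 0-01, 0-10, 1-00}

0-01, 0-10, 1-00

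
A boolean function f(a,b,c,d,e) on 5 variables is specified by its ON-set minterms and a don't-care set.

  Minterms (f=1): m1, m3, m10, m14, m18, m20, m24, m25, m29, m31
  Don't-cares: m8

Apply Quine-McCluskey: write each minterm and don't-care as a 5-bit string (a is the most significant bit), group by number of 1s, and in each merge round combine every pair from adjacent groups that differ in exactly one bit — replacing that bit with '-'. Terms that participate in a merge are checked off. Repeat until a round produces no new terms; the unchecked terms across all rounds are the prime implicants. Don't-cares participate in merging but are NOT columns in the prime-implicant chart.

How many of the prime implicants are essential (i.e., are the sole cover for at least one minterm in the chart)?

5

size-2^0 implicants → 00001(✓)  00011(✓)  01000(✓)  01010(✓)  01110(✓)  10010  10100  11000(✓)  11001(✓)  11101(✓)  11111(✓)
size-2^1 implicants → -1000  000-1  01-10  010-0  11-01  1100-  111-1
Unchecked terms (primes): -1000, 000-1, 01-10, 010-0, 10010, 10100, 11-01, 1100-, 111-1
Minterm coverage:
  m1 ⊆ 000-1 [E]
  m3 ⊆ 000-1 [E]
  m10 ⊆ 01-10,010-0
  m14 ⊆ 01-10 [E]
  m18 ⊆ 10010 [E]
  m20 ⊆ 10100 [E]
  m24 ⊆ -1000,1100-
  m25 ⊆ 11-01,1100-
  m29 ⊆ 11-01,111-1
  m31 ⊆ 111-1 [E]
E = {000-1, 01-10, 10010, 10100, 111-1}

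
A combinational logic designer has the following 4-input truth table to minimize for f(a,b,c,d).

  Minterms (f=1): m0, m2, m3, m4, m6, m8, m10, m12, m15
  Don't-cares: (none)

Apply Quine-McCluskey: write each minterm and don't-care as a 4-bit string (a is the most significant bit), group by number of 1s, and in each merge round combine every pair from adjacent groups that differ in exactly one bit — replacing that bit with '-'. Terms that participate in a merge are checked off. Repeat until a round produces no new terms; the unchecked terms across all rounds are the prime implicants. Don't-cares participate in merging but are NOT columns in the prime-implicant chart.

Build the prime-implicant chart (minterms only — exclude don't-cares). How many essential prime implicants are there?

[col 0] 0000*, 0010*, 0011*, 0100*, 0110*, 1000*, 1010*, 1100*, 1111
[col 1] -000*, -010*, -100*, 0-00*, 0-10*, 00-0*, 001-, 01-0*, 1-00*, 10-0*
[col 2] --00, -0-0, 0--0
Prime implicants: --00, -0-0, 0--0, 001-, 1111
PI chart (minterm → PIs covering it):
  0 | --00,-0-0,0--0
  2 | -0-0,0--0,001-
  3 | 001-  (sole → essential)
  4 | --00,0--0
  6 | 0--0  (sole → essential)
  8 | --00,-0-0
  10 | -0-0  (sole → essential)
  12 | --00  (sole → essential)
  15 | 1111  (sole → essential)
Essential prime implicants: --00, -0-0, 0--0, 001-, 1111

5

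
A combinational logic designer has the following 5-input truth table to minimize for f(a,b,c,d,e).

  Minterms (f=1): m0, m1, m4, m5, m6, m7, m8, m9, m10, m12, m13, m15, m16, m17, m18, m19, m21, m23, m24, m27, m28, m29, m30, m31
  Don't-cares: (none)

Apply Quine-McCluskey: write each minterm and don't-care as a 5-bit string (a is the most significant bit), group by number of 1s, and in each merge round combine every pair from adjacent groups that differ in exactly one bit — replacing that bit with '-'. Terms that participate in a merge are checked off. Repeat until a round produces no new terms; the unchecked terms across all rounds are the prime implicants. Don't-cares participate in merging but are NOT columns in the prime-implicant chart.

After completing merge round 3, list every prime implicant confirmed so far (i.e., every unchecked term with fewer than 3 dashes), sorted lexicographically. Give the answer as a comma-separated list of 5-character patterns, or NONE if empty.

--000, -0-01, -000-, -1-00, -110-, 001--, 010-0, 1--11, 10--1, 100--, 111--

Round 0: 00000✓ 00001✓ 00100✓ 00101✓ 00110✓ 00111✓ 01000✓ 01001✓ 01010✓ 01100✓ 01101✓ 01111✓ 10000✓ 10001✓ 10010✓ 10011✓ 10101✓ 10111✓ 11000✓ 11011✓ 11100✓ 11101✓ 11110✓ 11111✓
Round 1: -0000✓ -0001✓ -0101✓ -0111✓ -1000✓ -1100✓ -1101✓ -1111✓ 0-000✓ 0-001✓ 0-100✓ 0-101✓ 0-111✓ 00-00✓ 00-01✓ 0000-✓ 001-0✓ 001-1✓ 0010-✓ 0011-✓ 01-00✓ 01-01✓ 010-0 0100-✓ 011-1✓ 0110-✓ 1-000✓ 1-011✓ 1-101✓ 1-111✓ 10-01✓ 10-11✓ 100-0✓ 100-1✓ 1000-✓ 1001-✓ 101-1✓ 11-00✓ 11-11✓ 111-0✓ 111-1✓ 1110-✓ 1111-✓
Round 2: --000 --101✓ --111✓ -0-01 -000- -01-1✓ -1-00 -11-1✓ -110- 0--00✓ 0--01✓ 0-00-✓ 0-1-1✓ 0-10-✓ 00-0-✓ 001-- 01-0-✓ 1--11 1-1-1✓ 10--1 100-- 111--
Round 3: --1-1 0--0-
PIs = {--000, --1-1, -0-01, -000-, -1-00, -110-, 0--0-, 001--, 010-0, 1--11, 10--1, 100--, 111--}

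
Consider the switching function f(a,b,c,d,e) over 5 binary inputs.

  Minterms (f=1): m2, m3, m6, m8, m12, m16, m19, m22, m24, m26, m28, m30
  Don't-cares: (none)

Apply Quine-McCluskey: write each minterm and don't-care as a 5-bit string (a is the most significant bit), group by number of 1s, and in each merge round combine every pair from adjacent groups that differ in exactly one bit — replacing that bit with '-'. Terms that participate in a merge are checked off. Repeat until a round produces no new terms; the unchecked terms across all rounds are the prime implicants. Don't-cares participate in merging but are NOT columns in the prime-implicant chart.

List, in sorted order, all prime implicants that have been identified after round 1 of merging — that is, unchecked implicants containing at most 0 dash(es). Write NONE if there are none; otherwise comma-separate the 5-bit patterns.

NONE

Round 0: 00010✓ 00011✓ 00110✓ 01000✓ 01100✓ 10000✓ 10011✓ 10110✓ 11000✓ 11010✓ 11100✓ 11110✓
Round 1: -0011 -0110 -1000✓ -1100✓ 00-10 0001- 01-00✓ 1-000 1-110 11-00✓ 11-10✓ 110-0✓ 111-0✓
Round 2: -1-00 11--0
PIs = {-0011, -0110, -1-00, 00-10, 0001-, 1-000, 1-110, 11--0}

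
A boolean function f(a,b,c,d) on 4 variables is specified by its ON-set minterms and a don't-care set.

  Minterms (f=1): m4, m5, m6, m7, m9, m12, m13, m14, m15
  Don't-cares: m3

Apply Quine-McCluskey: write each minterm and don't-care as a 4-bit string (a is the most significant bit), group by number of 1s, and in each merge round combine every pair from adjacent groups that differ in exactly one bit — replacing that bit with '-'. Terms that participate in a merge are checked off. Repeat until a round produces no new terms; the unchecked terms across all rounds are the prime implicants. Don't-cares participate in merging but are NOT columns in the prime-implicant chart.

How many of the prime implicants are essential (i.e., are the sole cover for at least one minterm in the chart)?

Round 0: 0011✓ 0100✓ 0101✓ 0110✓ 0111✓ 1001✓ 1100✓ 1101✓ 1110✓ 1111✓
Round 1: -100✓ -101✓ -110✓ -111✓ 0-11 01-0✓ 01-1✓ 010-✓ 011-✓ 1-01 11-0✓ 11-1✓ 110-✓ 111-✓
Round 2: -1-0✓ -1-1✓ -10-✓ -11-✓ 01--✓ 11--✓
Round 3: -1--
PIs = {-1--, 0-11, 1-01}
Coverage chart:
  m4: -1-- ←essential
  m5: -1-- ←essential
  m6: -1-- ←essential
  m7: -1--,0-11
  m9: 1-01 ←essential
  m12: -1-- ←essential
  m13: -1--,1-01
  m14: -1-- ←essential
  m15: -1-- ←essential
Essential: -1--, 1-01

2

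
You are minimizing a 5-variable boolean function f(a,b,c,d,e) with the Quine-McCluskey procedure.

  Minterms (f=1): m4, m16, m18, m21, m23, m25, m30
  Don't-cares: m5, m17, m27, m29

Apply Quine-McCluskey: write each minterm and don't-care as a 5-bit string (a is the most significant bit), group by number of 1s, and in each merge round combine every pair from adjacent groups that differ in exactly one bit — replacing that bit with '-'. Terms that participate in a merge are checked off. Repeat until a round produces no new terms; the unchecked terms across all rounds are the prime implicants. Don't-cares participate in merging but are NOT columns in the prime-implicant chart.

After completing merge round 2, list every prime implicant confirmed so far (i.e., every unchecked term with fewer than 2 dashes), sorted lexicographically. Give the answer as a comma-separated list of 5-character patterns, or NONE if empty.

size-2^0 implicants → 00100(✓)  00101(✓)  10000(✓)  10001(✓)  10010(✓)  10101(✓)  10111(✓)  11001(✓)  11011(✓)  11101(✓)  11110
size-2^1 implicants → -0101  0010-  1-001(✓)  1-101(✓)  10-01(✓)  100-0  1000-  101-1  11-01(✓)  110-1
size-2^2 implicants → 1--01
Unchecked terms (primes): -0101, 0010-, 1--01, 100-0, 1000-, 101-1, 110-1, 11110

-0101, 0010-, 100-0, 1000-, 101-1, 110-1, 11110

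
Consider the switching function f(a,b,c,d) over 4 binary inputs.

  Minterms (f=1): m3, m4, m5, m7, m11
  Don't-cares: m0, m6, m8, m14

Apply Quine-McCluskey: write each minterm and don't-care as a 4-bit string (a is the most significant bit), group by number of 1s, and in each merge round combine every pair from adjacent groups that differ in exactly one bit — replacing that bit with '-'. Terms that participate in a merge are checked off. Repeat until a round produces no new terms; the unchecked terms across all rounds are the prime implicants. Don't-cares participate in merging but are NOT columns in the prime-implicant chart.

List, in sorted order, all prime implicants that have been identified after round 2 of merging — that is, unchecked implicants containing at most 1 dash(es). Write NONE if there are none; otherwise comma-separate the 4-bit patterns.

-000, -011, -110, 0-00, 0-11

size-2^0 implicants → 0000(✓)  0011(✓)  0100(✓)  0101(✓)  0110(✓)  0111(✓)  1000(✓)  1011(✓)  1110(✓)
size-2^1 implicants → -000  -011  -110  0-00  0-11  01-0(✓)  01-1(✓)  010-(✓)  011-(✓)
size-2^2 implicants → 01--
Unchecked terms (primes): -000, -011, -110, 0-00, 0-11, 01--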